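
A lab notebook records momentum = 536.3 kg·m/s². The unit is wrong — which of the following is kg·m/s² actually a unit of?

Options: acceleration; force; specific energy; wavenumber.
force

momentum should have units dimensionally equivalent to kg * m / s (e.g. kg·m/s).
The given unit 'kg·m/s²' reduces to kg * m / s^2. Of the listed options, that is the dimensionality of force.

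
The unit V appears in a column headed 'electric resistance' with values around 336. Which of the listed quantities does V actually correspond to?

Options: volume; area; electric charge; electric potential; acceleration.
electric potential

electric resistance should have units dimensionally equivalent to kg * m^2 / (A^2 * s^3) (e.g. Ω).
The given unit 'V' reduces to kg * m^2 / (A * s^3). Of the listed options, that is the dimensionality of electric potential.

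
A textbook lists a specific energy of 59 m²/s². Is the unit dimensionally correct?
Yes

specific energy has SI base units: m^2 / s^2
m²/s² reduces to the same SI base units, so it is a valid unit for specific energy.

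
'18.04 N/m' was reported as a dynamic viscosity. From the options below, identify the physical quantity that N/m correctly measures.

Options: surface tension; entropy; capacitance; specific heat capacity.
surface tension

dynamic viscosity should have units dimensionally equivalent to kg / (m * s) (e.g. Pa·s).
The given unit 'N/m' reduces to kg / s^2. Of the listed options, that is the dimensionality of surface tension.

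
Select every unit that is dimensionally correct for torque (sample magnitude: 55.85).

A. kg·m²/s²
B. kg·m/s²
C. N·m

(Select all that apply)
A, C

torque has SI base units: kg * m^2 / s^2

Checking each option against kg * m^2 / s^2:
  A. kg·m²/s²: ✓ matches
  B. kg·m/s²: ✗ does not match
  C. N·m: ✓ matches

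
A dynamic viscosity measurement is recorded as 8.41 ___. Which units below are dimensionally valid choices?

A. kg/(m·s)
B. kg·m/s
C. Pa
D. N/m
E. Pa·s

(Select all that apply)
A, E

dynamic viscosity has SI base units: kg / (m * s)

Checking each option against kg / (m * s):
  A. kg/(m·s): ✓ matches
  B. kg·m/s: ✗ does not match
  C. Pa: ✗ does not match
  D. N/m: ✗ does not match
  E. Pa·s: ✓ matches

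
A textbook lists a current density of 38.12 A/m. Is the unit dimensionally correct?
No

current density has SI base units: A / m^2
A/m does NOT reduce to A / m^2; a valid unit for current density would be e.g. A/m².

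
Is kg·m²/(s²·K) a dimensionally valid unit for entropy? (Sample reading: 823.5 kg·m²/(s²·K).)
Yes

entropy has SI base units: kg * m^2 / (s^2 * K)
kg·m²/(s²·K) reduces to the same SI base units, so it is a valid unit for entropy.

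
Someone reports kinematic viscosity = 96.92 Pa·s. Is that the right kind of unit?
No

kinematic viscosity has SI base units: m^2 / s
Pa·s does NOT reduce to m^2 / s; a valid unit for kinematic viscosity would be e.g. m²/s.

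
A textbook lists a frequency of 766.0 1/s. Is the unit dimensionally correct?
Yes

frequency has SI base units: 1 / s
1/s reduces to the same SI base units, so it is a valid unit for frequency.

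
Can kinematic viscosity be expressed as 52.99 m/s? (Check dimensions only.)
No

kinematic viscosity has SI base units: m^2 / s
m/s does NOT reduce to m^2 / s; a valid unit for kinematic viscosity would be e.g. m²/s.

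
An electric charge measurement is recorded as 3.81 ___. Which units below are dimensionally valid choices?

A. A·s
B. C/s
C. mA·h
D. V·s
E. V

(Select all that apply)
A, C

electric charge has SI base units: A * s

Checking each option against A * s:
  A. A·s: ✓ matches
  B. C/s: ✗ does not match
  C. mA·h: ✓ matches
  D. V·s: ✗ does not match
  E. V: ✗ does not match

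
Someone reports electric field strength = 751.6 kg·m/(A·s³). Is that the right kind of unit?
Yes

electric field strength has SI base units: kg * m / (A * s^3)
kg·m/(A·s³) reduces to the same SI base units, so it is a valid unit for electric field strength.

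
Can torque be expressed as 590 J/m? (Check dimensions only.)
No

torque has SI base units: kg * m^2 / s^2
J/m does NOT reduce to kg * m^2 / s^2; a valid unit for torque would be e.g. N·m.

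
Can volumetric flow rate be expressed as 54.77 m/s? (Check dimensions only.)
No

volumetric flow rate has SI base units: m^3 / s
m/s does NOT reduce to m^3 / s; a valid unit for volumetric flow rate would be e.g. m³/s.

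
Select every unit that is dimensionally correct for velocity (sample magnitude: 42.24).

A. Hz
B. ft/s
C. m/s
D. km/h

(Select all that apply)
B, C, D

velocity has SI base units: m / s

Checking each option against m / s:
  A. Hz: ✗ does not match
  B. ft/s: ✓ matches
  C. m/s: ✓ matches
  D. km/h: ✓ matches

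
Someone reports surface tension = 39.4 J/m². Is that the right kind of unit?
Yes

surface tension has SI base units: kg / s^2
J/m² reduces to the same SI base units, so it is a valid unit for surface tension.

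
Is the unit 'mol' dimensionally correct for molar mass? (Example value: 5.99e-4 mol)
No

molar mass has SI base units: kg / mol
mol does NOT reduce to kg / mol; a valid unit for molar mass would be e.g. kg/mol.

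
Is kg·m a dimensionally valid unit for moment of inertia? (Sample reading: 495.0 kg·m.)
No

moment of inertia has SI base units: kg * m^2
kg·m does NOT reduce to kg * m^2; a valid unit for moment of inertia would be e.g. kg·m².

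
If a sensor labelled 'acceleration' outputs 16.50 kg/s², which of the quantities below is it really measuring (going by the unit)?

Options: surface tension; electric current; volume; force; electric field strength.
surface tension

acceleration should have units dimensionally equivalent to m / s^2 (e.g. m/s²).
The given unit 'kg/s²' reduces to kg / s^2. Of the listed options, that is the dimensionality of surface tension.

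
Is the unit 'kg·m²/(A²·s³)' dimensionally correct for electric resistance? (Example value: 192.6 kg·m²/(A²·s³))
Yes

electric resistance has SI base units: kg * m^2 / (A^2 * s^3)
kg·m²/(A²·s³) reduces to the same SI base units, so it is a valid unit for electric resistance.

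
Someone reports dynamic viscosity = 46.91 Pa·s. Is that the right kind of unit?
Yes

dynamic viscosity has SI base units: kg / (m * s)
Pa·s reduces to the same SI base units, so it is a valid unit for dynamic viscosity.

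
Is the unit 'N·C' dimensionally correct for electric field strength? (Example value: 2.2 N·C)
No

electric field strength has SI base units: kg * m / (A * s^3)
N·C does NOT reduce to kg * m / (A * s^3); a valid unit for electric field strength would be e.g. V/m.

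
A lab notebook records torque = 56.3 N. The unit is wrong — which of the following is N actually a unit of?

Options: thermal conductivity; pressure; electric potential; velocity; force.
force

torque should have units dimensionally equivalent to kg * m^2 / s^2 (e.g. N·m).
The given unit 'N' reduces to kg * m / s^2. Of the listed options, that is the dimensionality of force.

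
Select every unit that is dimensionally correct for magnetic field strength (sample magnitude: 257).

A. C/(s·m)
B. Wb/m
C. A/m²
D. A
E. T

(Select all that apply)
A

magnetic field strength has SI base units: A / m

Checking each option against A / m:
  A. C/(s·m): ✓ matches
  B. Wb/m: ✗ does not match
  C. A/m²: ✗ does not match
  D. A: ✗ does not match
  E. T: ✗ does not match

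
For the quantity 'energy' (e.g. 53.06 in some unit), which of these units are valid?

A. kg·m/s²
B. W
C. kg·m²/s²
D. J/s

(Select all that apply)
C

energy has SI base units: kg * m^2 / s^2

Checking each option against kg * m^2 / s^2:
  A. kg·m/s²: ✗ does not match
  B. W: ✗ does not match
  C. kg·m²/s²: ✓ matches
  D. J/s: ✗ does not match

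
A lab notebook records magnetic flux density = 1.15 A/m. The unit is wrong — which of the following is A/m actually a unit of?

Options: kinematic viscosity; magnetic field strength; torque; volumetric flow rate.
magnetic field strength

magnetic flux density should have units dimensionally equivalent to kg / (A * s^2) (e.g. T).
The given unit 'A/m' reduces to A / m. Of the listed options, that is the dimensionality of magnetic field strength.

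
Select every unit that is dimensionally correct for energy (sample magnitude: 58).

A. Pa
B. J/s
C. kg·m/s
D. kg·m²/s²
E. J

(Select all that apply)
D, E

energy has SI base units: kg * m^2 / s^2

Checking each option against kg * m^2 / s^2:
  A. Pa: ✗ does not match
  B. J/s: ✗ does not match
  C. kg·m/s: ✗ does not match
  D. kg·m²/s²: ✓ matches
  E. J: ✓ matches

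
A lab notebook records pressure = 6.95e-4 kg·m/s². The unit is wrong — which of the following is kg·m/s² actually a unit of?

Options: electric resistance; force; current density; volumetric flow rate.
force

pressure should have units dimensionally equivalent to kg / (m * s^2) (e.g. Pa).
The given unit 'kg·m/s²' reduces to kg * m / s^2. Of the listed options, that is the dimensionality of force.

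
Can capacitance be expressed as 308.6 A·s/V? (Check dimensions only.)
Yes

capacitance has SI base units: A^2 * s^4 / (kg * m^2)
A·s/V reduces to the same SI base units, so it is a valid unit for capacitance.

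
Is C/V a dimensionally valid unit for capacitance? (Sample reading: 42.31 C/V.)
Yes

capacitance has SI base units: A^2 * s^4 / (kg * m^2)
C/V reduces to the same SI base units, so it is a valid unit for capacitance.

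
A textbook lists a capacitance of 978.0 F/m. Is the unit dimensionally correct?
No

capacitance has SI base units: A^2 * s^4 / (kg * m^2)
F/m does NOT reduce to A^2 * s^4 / (kg * m^2); a valid unit for capacitance would be e.g. F.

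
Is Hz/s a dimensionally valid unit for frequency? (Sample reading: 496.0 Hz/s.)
No

frequency has SI base units: 1 / s
Hz/s does NOT reduce to 1 / s; a valid unit for frequency would be e.g. Hz.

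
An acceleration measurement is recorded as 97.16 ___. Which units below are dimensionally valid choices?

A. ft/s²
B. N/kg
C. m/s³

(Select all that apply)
A, B

acceleration has SI base units: m / s^2

Checking each option against m / s^2:
  A. ft/s²: ✓ matches
  B. N/kg: ✓ matches
  C. m/s³: ✗ does not match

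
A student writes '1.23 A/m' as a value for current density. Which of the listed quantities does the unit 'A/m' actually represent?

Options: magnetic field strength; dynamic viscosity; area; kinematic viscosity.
magnetic field strength

current density should have units dimensionally equivalent to A / m^2 (e.g. A/m²).
The given unit 'A/m' reduces to A / m. Of the listed options, that is the dimensionality of magnetic field strength.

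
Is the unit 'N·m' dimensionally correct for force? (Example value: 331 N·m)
No

force has SI base units: kg * m / s^2
N·m does NOT reduce to kg * m / s^2; a valid unit for force would be e.g. N.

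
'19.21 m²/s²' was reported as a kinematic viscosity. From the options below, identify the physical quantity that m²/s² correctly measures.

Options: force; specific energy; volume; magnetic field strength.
specific energy

kinematic viscosity should have units dimensionally equivalent to m^2 / s (e.g. m²/s).
The given unit 'm²/s²' reduces to m^2 / s^2. Of the listed options, that is the dimensionality of specific energy.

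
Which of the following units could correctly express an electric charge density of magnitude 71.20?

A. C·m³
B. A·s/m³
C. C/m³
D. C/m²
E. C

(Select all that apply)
B, C

electric charge density has SI base units: A * s / m^3

Checking each option against A * s / m^3:
  A. C·m³: ✗ does not match
  B. A·s/m³: ✓ matches
  C. C/m³: ✓ matches
  D. C/m²: ✗ does not match
  E. C: ✗ does not match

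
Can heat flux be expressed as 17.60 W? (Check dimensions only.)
No

heat flux has SI base units: kg / s^3
W does NOT reduce to kg / s^3; a valid unit for heat flux would be e.g. W/m².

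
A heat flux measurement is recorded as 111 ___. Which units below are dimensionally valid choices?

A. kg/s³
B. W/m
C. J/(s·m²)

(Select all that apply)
A, C

heat flux has SI base units: kg / s^3

Checking each option against kg / s^3:
  A. kg/s³: ✓ matches
  B. W/m: ✗ does not match
  C. J/(s·m²): ✓ matches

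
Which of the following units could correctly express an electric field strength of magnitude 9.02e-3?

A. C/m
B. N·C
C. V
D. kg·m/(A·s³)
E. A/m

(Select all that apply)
D

electric field strength has SI base units: kg * m / (A * s^3)

Checking each option against kg * m / (A * s^3):
  A. C/m: ✗ does not match
  B. N·C: ✗ does not match
  C. V: ✗ does not match
  D. kg·m/(A·s³): ✓ matches
  E. A/m: ✗ does not match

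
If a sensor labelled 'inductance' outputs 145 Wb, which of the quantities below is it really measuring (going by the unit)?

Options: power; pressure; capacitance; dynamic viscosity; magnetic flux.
magnetic flux

inductance should have units dimensionally equivalent to kg * m^2 / (A^2 * s^2) (e.g. H).
The given unit 'Wb' reduces to kg * m^2 / (A * s^2). Of the listed options, that is the dimensionality of magnetic flux.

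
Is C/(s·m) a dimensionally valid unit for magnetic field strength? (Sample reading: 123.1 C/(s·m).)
Yes

magnetic field strength has SI base units: A / m
C/(s·m) reduces to the same SI base units, so it is a valid unit for magnetic field strength.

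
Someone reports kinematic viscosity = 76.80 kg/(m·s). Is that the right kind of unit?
No

kinematic viscosity has SI base units: m^2 / s
kg/(m·s) does NOT reduce to m^2 / s; a valid unit for kinematic viscosity would be e.g. m²/s.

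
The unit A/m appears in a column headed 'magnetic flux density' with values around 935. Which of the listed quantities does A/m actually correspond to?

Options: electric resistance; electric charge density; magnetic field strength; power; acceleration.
magnetic field strength

magnetic flux density should have units dimensionally equivalent to kg / (A * s^2) (e.g. T).
The given unit 'A/m' reduces to A / m. Of the listed options, that is the dimensionality of magnetic field strength.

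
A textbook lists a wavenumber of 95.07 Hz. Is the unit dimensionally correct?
No

wavenumber has SI base units: 1 / m
Hz does NOT reduce to 1 / m; a valid unit for wavenumber would be e.g. 1/m.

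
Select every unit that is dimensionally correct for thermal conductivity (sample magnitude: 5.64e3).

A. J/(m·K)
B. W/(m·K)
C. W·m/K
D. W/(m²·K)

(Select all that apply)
B

thermal conductivity has SI base units: kg * m / (s^3 * K)

Checking each option against kg * m / (s^3 * K):
  A. J/(m·K): ✗ does not match
  B. W/(m·K): ✓ matches
  C. W·m/K: ✗ does not match
  D. W/(m²·K): ✗ does not match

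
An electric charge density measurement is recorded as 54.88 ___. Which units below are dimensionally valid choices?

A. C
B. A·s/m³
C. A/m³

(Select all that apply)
B

electric charge density has SI base units: A * s / m^3

Checking each option against A * s / m^3:
  A. C: ✗ does not match
  B. A·s/m³: ✓ matches
  C. A/m³: ✗ does not match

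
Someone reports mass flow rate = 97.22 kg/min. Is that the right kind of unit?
Yes

mass flow rate has SI base units: kg / s
kg/min reduces to the same SI base units, so it is a valid unit for mass flow rate.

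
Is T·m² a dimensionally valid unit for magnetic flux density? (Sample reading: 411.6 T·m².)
No

magnetic flux density has SI base units: kg / (A * s^2)
T·m² does NOT reduce to kg / (A * s^2); a valid unit for magnetic flux density would be e.g. T.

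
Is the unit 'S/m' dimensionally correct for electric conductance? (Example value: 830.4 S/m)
No

electric conductance has SI base units: A^2 * s^3 / (kg * m^2)
S/m does NOT reduce to A^2 * s^3 / (kg * m^2); a valid unit for electric conductance would be e.g. S.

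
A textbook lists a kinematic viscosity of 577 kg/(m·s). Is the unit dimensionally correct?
No

kinematic viscosity has SI base units: m^2 / s
kg/(m·s) does NOT reduce to m^2 / s; a valid unit for kinematic viscosity would be e.g. m²/s.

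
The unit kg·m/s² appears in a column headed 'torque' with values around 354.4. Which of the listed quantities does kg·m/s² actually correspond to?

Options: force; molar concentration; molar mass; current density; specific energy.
force

torque should have units dimensionally equivalent to kg * m^2 / s^2 (e.g. N·m).
The given unit 'kg·m/s²' reduces to kg * m / s^2. Of the listed options, that is the dimensionality of force.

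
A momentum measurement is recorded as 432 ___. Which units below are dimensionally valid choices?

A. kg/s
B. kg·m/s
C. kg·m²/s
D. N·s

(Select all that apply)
B, D

momentum has SI base units: kg * m / s

Checking each option against kg * m / s:
  A. kg/s: ✗ does not match
  B. kg·m/s: ✓ matches
  C. kg·m²/s: ✗ does not match
  D. N·s: ✓ matches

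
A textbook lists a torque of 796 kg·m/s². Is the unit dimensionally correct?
No

torque has SI base units: kg * m^2 / s^2
kg·m/s² does NOT reduce to kg * m^2 / s^2; a valid unit for torque would be e.g. N·m.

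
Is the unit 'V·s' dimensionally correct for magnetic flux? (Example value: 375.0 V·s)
Yes

magnetic flux has SI base units: kg * m^2 / (A * s^2)
V·s reduces to the same SI base units, so it is a valid unit for magnetic flux.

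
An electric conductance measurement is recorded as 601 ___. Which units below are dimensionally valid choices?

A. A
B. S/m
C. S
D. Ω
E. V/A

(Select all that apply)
C

electric conductance has SI base units: A^2 * s^3 / (kg * m^2)

Checking each option against A^2 * s^3 / (kg * m^2):
  A. A: ✗ does not match
  B. S/m: ✗ does not match
  C. S: ✓ matches
  D. Ω: ✗ does not match
  E. V/A: ✗ does not match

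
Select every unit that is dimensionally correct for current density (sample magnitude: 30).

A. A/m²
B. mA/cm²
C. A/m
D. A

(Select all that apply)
A, B

current density has SI base units: A / m^2

Checking each option against A / m^2:
  A. A/m²: ✓ matches
  B. mA/cm²: ✓ matches
  C. A/m: ✗ does not match
  D. A: ✗ does not match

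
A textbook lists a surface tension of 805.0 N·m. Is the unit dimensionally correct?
No

surface tension has SI base units: kg / s^2
N·m does NOT reduce to kg / s^2; a valid unit for surface tension would be e.g. N/m.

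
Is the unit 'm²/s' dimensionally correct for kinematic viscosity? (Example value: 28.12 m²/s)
Yes

kinematic viscosity has SI base units: m^2 / s
m²/s reduces to the same SI base units, so it is a valid unit for kinematic viscosity.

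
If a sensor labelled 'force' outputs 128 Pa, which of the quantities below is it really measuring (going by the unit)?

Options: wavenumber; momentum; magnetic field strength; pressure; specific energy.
pressure

force should have units dimensionally equivalent to kg * m / s^2 (e.g. N).
The given unit 'Pa' reduces to kg / (m * s^2). Of the listed options, that is the dimensionality of pressure.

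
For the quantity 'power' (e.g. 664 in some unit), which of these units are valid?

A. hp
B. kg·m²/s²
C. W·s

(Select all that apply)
A

power has SI base units: kg * m^2 / s^3

Checking each option against kg * m^2 / s^3:
  A. hp: ✓ matches
  B. kg·m²/s²: ✗ does not match
  C. W·s: ✗ does not match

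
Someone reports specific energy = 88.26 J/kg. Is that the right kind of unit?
Yes

specific energy has SI base units: m^2 / s^2
J/kg reduces to the same SI base units, so it is a valid unit for specific energy.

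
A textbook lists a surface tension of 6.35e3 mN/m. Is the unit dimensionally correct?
Yes

surface tension has SI base units: kg / s^2
mN/m reduces to the same SI base units, so it is a valid unit for surface tension.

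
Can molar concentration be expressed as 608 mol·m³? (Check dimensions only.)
No

molar concentration has SI base units: mol / m^3
mol·m³ does NOT reduce to mol / m^3; a valid unit for molar concentration would be e.g. mol/m³.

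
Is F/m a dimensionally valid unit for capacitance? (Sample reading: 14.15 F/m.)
No

capacitance has SI base units: A^2 * s^4 / (kg * m^2)
F/m does NOT reduce to A^2 * s^4 / (kg * m^2); a valid unit for capacitance would be e.g. F.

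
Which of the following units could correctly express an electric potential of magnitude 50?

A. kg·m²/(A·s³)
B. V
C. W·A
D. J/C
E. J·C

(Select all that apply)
A, B, D

electric potential has SI base units: kg * m^2 / (A * s^3)

Checking each option against kg * m^2 / (A * s^3):
  A. kg·m²/(A·s³): ✓ matches
  B. V: ✓ matches
  C. W·A: ✗ does not match
  D. J/C: ✓ matches
  E. J·C: ✗ does not match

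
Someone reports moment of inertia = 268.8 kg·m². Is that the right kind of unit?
Yes

moment of inertia has SI base units: kg * m^2
kg·m² reduces to the same SI base units, so it is a valid unit for moment of inertia.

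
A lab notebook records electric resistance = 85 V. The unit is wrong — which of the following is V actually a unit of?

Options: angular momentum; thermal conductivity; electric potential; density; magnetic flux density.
electric potential

electric resistance should have units dimensionally equivalent to kg * m^2 / (A^2 * s^3) (e.g. Ω).
The given unit 'V' reduces to kg * m^2 / (A * s^3). Of the listed options, that is the dimensionality of electric potential.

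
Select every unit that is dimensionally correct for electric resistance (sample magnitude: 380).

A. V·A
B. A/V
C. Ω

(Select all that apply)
C

electric resistance has SI base units: kg * m^2 / (A^2 * s^3)

Checking each option against kg * m^2 / (A^2 * s^3):
  A. V·A: ✗ does not match
  B. A/V: ✗ does not match
  C. Ω: ✓ matches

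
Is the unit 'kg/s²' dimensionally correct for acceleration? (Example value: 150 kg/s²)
No

acceleration has SI base units: m / s^2
kg/s² does NOT reduce to m / s^2; a valid unit for acceleration would be e.g. m/s².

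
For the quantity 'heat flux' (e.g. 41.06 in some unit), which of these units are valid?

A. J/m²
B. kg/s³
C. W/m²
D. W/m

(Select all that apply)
B, C

heat flux has SI base units: kg / s^3

Checking each option against kg / s^3:
  A. J/m²: ✗ does not match
  B. kg/s³: ✓ matches
  C. W/m²: ✓ matches
  D. W/m: ✗ does not match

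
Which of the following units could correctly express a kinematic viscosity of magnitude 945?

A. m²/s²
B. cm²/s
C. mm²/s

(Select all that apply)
B, C

kinematic viscosity has SI base units: m^2 / s

Checking each option against m^2 / s:
  A. m²/s²: ✗ does not match
  B. cm²/s: ✓ matches
  C. mm²/s: ✓ matches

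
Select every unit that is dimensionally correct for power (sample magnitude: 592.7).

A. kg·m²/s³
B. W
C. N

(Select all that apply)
A, B

power has SI base units: kg * m^2 / s^3

Checking each option against kg * m^2 / s^3:
  A. kg·m²/s³: ✓ matches
  B. W: ✓ matches
  C. N: ✗ does not match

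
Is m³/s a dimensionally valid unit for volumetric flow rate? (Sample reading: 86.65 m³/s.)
Yes

volumetric flow rate has SI base units: m^3 / s
m³/s reduces to the same SI base units, so it is a valid unit for volumetric flow rate.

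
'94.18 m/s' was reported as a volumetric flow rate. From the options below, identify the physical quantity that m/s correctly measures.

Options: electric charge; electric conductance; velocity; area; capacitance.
velocity

volumetric flow rate should have units dimensionally equivalent to m^3 / s (e.g. m³/s).
The given unit 'm/s' reduces to m / s. Of the listed options, that is the dimensionality of velocity.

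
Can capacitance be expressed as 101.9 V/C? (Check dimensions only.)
No

capacitance has SI base units: A^2 * s^4 / (kg * m^2)
V/C does NOT reduce to A^2 * s^4 / (kg * m^2); a valid unit for capacitance would be e.g. F.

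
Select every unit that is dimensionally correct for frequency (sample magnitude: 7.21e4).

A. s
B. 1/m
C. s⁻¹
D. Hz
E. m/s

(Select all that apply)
C, D

frequency has SI base units: 1 / s

Checking each option against 1 / s:
  A. s: ✗ does not match
  B. 1/m: ✗ does not match
  C. s⁻¹: ✓ matches
  D. Hz: ✓ matches
  E. m/s: ✗ does not match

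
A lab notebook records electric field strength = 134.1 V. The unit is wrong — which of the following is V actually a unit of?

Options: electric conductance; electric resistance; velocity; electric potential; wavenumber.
electric potential

electric field strength should have units dimensionally equivalent to kg * m / (A * s^3) (e.g. V/m).
The given unit 'V' reduces to kg * m^2 / (A * s^3). Of the listed options, that is the dimensionality of electric potential.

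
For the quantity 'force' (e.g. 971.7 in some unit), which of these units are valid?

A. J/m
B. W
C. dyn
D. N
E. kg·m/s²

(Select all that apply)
A, C, D, E

force has SI base units: kg * m / s^2

Checking each option against kg * m / s^2:
  A. J/m: ✓ matches
  B. W: ✗ does not match
  C. dyn: ✓ matches
  D. N: ✓ matches
  E. kg·m/s²: ✓ matches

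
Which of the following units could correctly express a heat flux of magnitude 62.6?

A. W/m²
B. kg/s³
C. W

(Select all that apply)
A, B

heat flux has SI base units: kg / s^3

Checking each option against kg / s^3:
  A. W/m²: ✓ matches
  B. kg/s³: ✓ matches
  C. W: ✗ does not match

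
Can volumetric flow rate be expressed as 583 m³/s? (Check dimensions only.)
Yes

volumetric flow rate has SI base units: m^3 / s
m³/s reduces to the same SI base units, so it is a valid unit for volumetric flow rate.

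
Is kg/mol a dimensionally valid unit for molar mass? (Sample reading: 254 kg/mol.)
Yes

molar mass has SI base units: kg / mol
kg/mol reduces to the same SI base units, so it is a valid unit for molar mass.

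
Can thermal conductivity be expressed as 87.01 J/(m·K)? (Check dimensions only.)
No

thermal conductivity has SI base units: kg * m / (s^3 * K)
J/(m·K) does NOT reduce to kg * m / (s^3 * K); a valid unit for thermal conductivity would be e.g. W/(m·K).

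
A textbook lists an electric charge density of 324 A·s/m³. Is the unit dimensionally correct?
Yes

electric charge density has SI base units: A * s / m^3
A·s/m³ reduces to the same SI base units, so it is a valid unit for electric charge density.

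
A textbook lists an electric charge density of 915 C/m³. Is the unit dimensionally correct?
Yes

electric charge density has SI base units: A * s / m^3
C/m³ reduces to the same SI base units, so it is a valid unit for electric charge density.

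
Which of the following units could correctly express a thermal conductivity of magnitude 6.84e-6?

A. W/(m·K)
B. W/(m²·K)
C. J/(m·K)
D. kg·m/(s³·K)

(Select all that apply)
A, D

thermal conductivity has SI base units: kg * m / (s^3 * K)

Checking each option against kg * m / (s^3 * K):
  A. W/(m·K): ✓ matches
  B. W/(m²·K): ✗ does not match
  C. J/(m·K): ✗ does not match
  D. kg·m/(s³·K): ✓ matches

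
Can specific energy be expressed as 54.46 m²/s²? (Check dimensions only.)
Yes

specific energy has SI base units: m^2 / s^2
m²/s² reduces to the same SI base units, so it is a valid unit for specific energy.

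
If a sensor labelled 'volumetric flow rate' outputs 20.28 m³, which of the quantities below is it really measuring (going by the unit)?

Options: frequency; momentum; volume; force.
volume

volumetric flow rate should have units dimensionally equivalent to m^3 / s (e.g. m³/s).
The given unit 'm³' reduces to m^3. Of the listed options, that is the dimensionality of volume.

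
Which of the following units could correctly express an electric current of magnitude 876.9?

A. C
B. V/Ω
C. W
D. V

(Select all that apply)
B

electric current has SI base units: A

Checking each option against A:
  A. C: ✗ does not match
  B. V/Ω: ✓ matches
  C. W: ✗ does not match
  D. V: ✗ does not match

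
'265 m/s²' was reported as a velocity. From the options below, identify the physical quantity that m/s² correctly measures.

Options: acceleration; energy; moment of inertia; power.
acceleration

velocity should have units dimensionally equivalent to m / s (e.g. m/s).
The given unit 'm/s²' reduces to m / s^2. Of the listed options, that is the dimensionality of acceleration.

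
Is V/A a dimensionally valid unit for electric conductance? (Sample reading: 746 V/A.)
No

electric conductance has SI base units: A^2 * s^3 / (kg * m^2)
V/A does NOT reduce to A^2 * s^3 / (kg * m^2); a valid unit for electric conductance would be e.g. S.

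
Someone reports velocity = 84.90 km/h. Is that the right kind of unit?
Yes

velocity has SI base units: m / s
km/h reduces to the same SI base units, so it is a valid unit for velocity.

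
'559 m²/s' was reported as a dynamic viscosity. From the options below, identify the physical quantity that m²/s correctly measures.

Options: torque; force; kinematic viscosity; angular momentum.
kinematic viscosity

dynamic viscosity should have units dimensionally equivalent to kg / (m * s) (e.g. Pa·s).
The given unit 'm²/s' reduces to m^2 / s. Of the listed options, that is the dimensionality of kinematic viscosity.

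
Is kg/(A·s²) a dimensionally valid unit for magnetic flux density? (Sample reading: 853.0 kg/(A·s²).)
Yes

magnetic flux density has SI base units: kg / (A * s^2)
kg/(A·s²) reduces to the same SI base units, so it is a valid unit for magnetic flux density.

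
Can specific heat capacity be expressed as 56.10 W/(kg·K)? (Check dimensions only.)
No

specific heat capacity has SI base units: m^2 / (s^2 * K)
W/(kg·K) does NOT reduce to m^2 / (s^2 * K); a valid unit for specific heat capacity would be e.g. J/(kg·K).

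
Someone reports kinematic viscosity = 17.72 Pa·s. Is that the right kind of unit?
No

kinematic viscosity has SI base units: m^2 / s
Pa·s does NOT reduce to m^2 / s; a valid unit for kinematic viscosity would be e.g. m²/s.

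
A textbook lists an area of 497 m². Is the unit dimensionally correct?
Yes

area has SI base units: m^2
m² reduces to the same SI base units, so it is a valid unit for area.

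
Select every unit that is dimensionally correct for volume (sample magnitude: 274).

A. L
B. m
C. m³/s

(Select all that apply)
A

volume has SI base units: m^3

Checking each option against m^3:
  A. L: ✓ matches
  B. m: ✗ does not match
  C. m³/s: ✗ does not match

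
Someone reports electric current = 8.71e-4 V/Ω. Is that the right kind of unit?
Yes

electric current has SI base units: A
V/Ω reduces to the same SI base units, so it is a valid unit for electric current.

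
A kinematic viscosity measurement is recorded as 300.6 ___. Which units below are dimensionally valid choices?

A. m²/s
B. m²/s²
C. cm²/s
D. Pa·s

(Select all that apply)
A, C

kinematic viscosity has SI base units: m^2 / s

Checking each option against m^2 / s:
  A. m²/s: ✓ matches
  B. m²/s²: ✗ does not match
  C. cm²/s: ✓ matches
  D. Pa·s: ✗ does not match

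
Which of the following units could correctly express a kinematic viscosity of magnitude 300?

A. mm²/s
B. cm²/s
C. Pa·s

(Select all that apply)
A, B

kinematic viscosity has SI base units: m^2 / s

Checking each option against m^2 / s:
  A. mm²/s: ✓ matches
  B. cm²/s: ✓ matches
  C. Pa·s: ✗ does not match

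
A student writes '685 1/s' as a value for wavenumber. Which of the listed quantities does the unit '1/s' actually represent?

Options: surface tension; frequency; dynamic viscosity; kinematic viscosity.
frequency

wavenumber should have units dimensionally equivalent to 1 / m (e.g. 1/m).
The given unit '1/s' reduces to 1 / s. Of the listed options, that is the dimensionality of frequency.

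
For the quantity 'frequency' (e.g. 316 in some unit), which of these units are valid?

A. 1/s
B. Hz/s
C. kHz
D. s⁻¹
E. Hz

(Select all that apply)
A, C, D, E

frequency has SI base units: 1 / s

Checking each option against 1 / s:
  A. 1/s: ✓ matches
  B. Hz/s: ✗ does not match
  C. kHz: ✓ matches
  D. s⁻¹: ✓ matches
  E. Hz: ✓ matches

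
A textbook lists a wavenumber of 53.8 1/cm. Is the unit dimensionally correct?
Yes

wavenumber has SI base units: 1 / m
1/cm reduces to the same SI base units, so it is a valid unit for wavenumber.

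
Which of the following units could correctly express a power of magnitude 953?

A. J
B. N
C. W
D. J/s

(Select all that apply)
C, D

power has SI base units: kg * m^2 / s^3

Checking each option against kg * m^2 / s^3:
  A. J: ✗ does not match
  B. N: ✗ does not match
  C. W: ✓ matches
  D. J/s: ✓ matches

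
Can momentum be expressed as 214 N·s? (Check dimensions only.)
Yes

momentum has SI base units: kg * m / s
N·s reduces to the same SI base units, so it is a valid unit for momentum.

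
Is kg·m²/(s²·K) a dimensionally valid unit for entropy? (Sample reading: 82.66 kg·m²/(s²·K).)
Yes

entropy has SI base units: kg * m^2 / (s^2 * K)
kg·m²/(s²·K) reduces to the same SI base units, so it is a valid unit for entropy.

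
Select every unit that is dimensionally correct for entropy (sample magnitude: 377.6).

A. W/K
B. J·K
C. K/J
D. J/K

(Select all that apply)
D

entropy has SI base units: kg * m^2 / (s^2 * K)

Checking each option against kg * m^2 / (s^2 * K):
  A. W/K: ✗ does not match
  B. J·K: ✗ does not match
  C. K/J: ✗ does not match
  D. J/K: ✓ matches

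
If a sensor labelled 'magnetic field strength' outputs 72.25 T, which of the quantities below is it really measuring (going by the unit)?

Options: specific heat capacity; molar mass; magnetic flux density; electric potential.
magnetic flux density

magnetic field strength should have units dimensionally equivalent to A / m (e.g. A/m).
The given unit 'T' reduces to kg / (A * s^2). Of the listed options, that is the dimensionality of magnetic flux density.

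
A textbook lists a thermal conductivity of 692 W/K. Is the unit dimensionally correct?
No

thermal conductivity has SI base units: kg * m / (s^3 * K)
W/K does NOT reduce to kg * m / (s^3 * K); a valid unit for thermal conductivity would be e.g. W/(m·K).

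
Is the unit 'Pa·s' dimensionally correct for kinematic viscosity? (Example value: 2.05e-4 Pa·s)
No

kinematic viscosity has SI base units: m^2 / s
Pa·s does NOT reduce to m^2 / s; a valid unit for kinematic viscosity would be e.g. m²/s.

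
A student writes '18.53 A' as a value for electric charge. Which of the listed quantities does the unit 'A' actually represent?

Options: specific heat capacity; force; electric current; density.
electric current

electric charge should have units dimensionally equivalent to A * s (e.g. C).
The given unit 'A' reduces to A. Of the listed options, that is the dimensionality of electric current.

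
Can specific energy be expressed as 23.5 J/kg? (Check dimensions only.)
Yes

specific energy has SI base units: m^2 / s^2
J/kg reduces to the same SI base units, so it is a valid unit for specific energy.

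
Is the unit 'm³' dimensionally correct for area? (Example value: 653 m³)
No

area has SI base units: m^2
m³ does NOT reduce to m^2; a valid unit for area would be e.g. m².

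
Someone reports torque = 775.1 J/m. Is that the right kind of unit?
No

torque has SI base units: kg * m^2 / s^2
J/m does NOT reduce to kg * m^2 / s^2; a valid unit for torque would be e.g. N·m.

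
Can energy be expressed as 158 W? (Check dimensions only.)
No

energy has SI base units: kg * m^2 / s^2
W does NOT reduce to kg * m^2 / s^2; a valid unit for energy would be e.g. J.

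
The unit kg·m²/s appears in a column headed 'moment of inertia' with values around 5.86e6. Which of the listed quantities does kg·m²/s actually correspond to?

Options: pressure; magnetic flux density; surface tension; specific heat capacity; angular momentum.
angular momentum

moment of inertia should have units dimensionally equivalent to kg * m^2 (e.g. kg·m²).
The given unit 'kg·m²/s' reduces to kg * m^2 / s. Of the listed options, that is the dimensionality of angular momentum.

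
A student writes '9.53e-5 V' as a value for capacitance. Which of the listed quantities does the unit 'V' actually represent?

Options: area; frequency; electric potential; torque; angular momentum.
electric potential

capacitance should have units dimensionally equivalent to A^2 * s^4 / (kg * m^2) (e.g. F).
The given unit 'V' reduces to kg * m^2 / (A * s^3). Of the listed options, that is the dimensionality of electric potential.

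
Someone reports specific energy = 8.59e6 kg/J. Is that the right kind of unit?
No

specific energy has SI base units: m^2 / s^2
kg/J does NOT reduce to m^2 / s^2; a valid unit for specific energy would be e.g. J/kg.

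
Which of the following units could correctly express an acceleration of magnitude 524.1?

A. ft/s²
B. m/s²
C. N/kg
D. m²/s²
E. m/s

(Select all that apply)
A, B, C

acceleration has SI base units: m / s^2

Checking each option against m / s^2:
  A. ft/s²: ✓ matches
  B. m/s²: ✓ matches
  C. N/kg: ✓ matches
  D. m²/s²: ✗ does not match
  E. m/s: ✗ does not match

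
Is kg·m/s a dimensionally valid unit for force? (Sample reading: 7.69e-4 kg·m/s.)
No

force has SI base units: kg * m / s^2
kg·m/s does NOT reduce to kg * m / s^2; a valid unit for force would be e.g. N.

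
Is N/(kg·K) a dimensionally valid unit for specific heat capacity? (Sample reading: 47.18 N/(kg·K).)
No

specific heat capacity has SI base units: m^2 / (s^2 * K)
N/(kg·K) does NOT reduce to m^2 / (s^2 * K); a valid unit for specific heat capacity would be e.g. J/(kg·K).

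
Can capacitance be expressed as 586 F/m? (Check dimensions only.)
No

capacitance has SI base units: A^2 * s^4 / (kg * m^2)
F/m does NOT reduce to A^2 * s^4 / (kg * m^2); a valid unit for capacitance would be e.g. F.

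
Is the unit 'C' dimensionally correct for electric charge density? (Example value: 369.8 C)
No

electric charge density has SI base units: A * s / m^3
C does NOT reduce to A * s / m^3; a valid unit for electric charge density would be e.g. C/m³.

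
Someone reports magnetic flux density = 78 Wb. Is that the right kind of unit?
No

magnetic flux density has SI base units: kg / (A * s^2)
Wb does NOT reduce to kg / (A * s^2); a valid unit for magnetic flux density would be e.g. T.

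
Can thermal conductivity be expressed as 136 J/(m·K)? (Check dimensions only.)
No

thermal conductivity has SI base units: kg * m / (s^3 * K)
J/(m·K) does NOT reduce to kg * m / (s^3 * K); a valid unit for thermal conductivity would be e.g. W/(m·K).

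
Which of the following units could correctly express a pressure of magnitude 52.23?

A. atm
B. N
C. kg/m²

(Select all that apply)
A

pressure has SI base units: kg / (m * s^2)

Checking each option against kg / (m * s^2):
  A. atm: ✓ matches
  B. N: ✗ does not match
  C. kg/m²: ✗ does not match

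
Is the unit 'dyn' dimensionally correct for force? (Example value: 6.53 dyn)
Yes

force has SI base units: kg * m / s^2
dyn reduces to the same SI base units, so it is a valid unit for force.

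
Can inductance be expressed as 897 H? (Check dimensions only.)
Yes

inductance has SI base units: kg * m^2 / (A^2 * s^2)
H reduces to the same SI base units, so it is a valid unit for inductance.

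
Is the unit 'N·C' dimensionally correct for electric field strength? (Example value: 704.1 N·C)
No

electric field strength has SI base units: kg * m / (A * s^3)
N·C does NOT reduce to kg * m / (A * s^3); a valid unit for electric field strength would be e.g. V/m.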